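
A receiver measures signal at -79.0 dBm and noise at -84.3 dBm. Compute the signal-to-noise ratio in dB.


SNR = -79.0 - (-84.3) = 5.3 dB

5.3 dB


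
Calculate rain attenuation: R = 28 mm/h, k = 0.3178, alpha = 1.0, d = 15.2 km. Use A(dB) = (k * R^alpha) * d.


gamma = 0.3178 * 28^1.0 = 8.8984 dB/km
A = 8.8984 * 15.2 = 135.26 dB

135.26 dB


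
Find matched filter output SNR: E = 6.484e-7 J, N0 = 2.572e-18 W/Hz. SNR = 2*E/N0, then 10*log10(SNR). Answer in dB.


SNR_lin = 2 * 6.484e-7 / 2.572e-18 = 5.042e11
SNR_dB = 10*log10(5.042e11) = 117.0 dB

117.0 dB


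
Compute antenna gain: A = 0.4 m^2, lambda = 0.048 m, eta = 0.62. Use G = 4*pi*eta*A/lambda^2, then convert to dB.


G_linear = 4*pi*0.62*0.4/0.048^2 = 1352.63
G_dB = 10*log10(1352.63) = 31.3 dB

31.3 dB


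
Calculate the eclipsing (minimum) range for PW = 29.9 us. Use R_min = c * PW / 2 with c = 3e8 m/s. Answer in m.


R_min = 3e8 * 29.9e-6 / 2 = 4485.0 m

4485.0 m


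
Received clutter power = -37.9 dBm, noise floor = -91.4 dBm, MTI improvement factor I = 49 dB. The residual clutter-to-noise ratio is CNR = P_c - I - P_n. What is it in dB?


CNR = -37.9 - 49 - (-91.4) = 4.5 dB

4.5 dB


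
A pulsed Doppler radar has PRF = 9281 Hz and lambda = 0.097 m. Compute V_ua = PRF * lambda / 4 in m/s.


V_ua = 9281 * 0.097 / 4 = 225.1 m/s

225.1 m/s


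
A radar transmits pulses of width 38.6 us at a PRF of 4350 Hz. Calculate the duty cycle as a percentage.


DC = 38.6e-6 * 4350 * 100 = 16.79%

16.79%


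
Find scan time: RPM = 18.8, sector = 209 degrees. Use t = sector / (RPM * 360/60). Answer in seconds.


t = 209 / (18.8 * 360) * 60 = 1.85 s

1.85 s


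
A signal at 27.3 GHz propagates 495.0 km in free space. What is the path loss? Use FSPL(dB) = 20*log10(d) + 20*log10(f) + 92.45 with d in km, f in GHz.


20*log10(495.0) = 53.89
20*log10(27.3) = 28.72
FSPL = 175.1 dB

175.1 dB


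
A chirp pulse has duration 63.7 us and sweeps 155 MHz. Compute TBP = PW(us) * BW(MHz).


TBP = 63.7 * 155 = 9873.5

9873.5


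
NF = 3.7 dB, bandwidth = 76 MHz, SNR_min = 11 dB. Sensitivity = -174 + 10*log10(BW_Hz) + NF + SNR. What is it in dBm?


10*log10(76000000.0) = 78.81
S = -174 + 78.81 + 3.7 + 11 = -80.5 dBm

-80.5 dBm


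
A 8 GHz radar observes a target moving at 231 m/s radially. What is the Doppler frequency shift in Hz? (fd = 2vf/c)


fd = 2 * 231 * 8000000000.0 / 3e8 = 12320.0 Hz

12320.0 Hz


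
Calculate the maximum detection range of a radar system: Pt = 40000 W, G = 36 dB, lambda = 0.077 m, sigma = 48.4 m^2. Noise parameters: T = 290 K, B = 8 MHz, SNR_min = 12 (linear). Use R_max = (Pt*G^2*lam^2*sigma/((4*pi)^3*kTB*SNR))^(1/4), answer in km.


G_lin = 10^(36/10) = 3981.071706
R^4 = 40000 * 3981.071706^2 * 0.077^2 * 48.4 / ((4*pi)^3 * 1.38e-23 * 290 * 8000000.0 * 12)
R^4 = 2.38621e20 m^4
R_max = (2.38621e20)^(1/4) = 124287.4 m = 124.3 km

124.3 km


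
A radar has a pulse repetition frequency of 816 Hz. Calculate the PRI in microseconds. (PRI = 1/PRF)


PRI = 1/816 = 0.0012254902 s = 1225.5 us

1225.5 us


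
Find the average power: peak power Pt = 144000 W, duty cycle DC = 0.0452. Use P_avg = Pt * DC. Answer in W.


P_avg = 144000 * 0.0452 = 6508.8 W

6508.8 W


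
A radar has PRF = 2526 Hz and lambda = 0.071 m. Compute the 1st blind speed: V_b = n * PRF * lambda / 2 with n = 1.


V_blind = 1 * 2526 * 0.071 / 2 = 89.7 m/s

89.7 m/s


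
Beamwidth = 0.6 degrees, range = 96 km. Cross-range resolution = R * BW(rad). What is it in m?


BW_rad = 0.010471976
CR = 96000 * 0.010471976 = 1005.3 m

1005.3 m


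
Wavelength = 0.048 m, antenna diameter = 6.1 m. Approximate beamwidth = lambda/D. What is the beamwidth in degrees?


BW_rad = 0.048 / 6.1 = 0.007869
BW_deg = 0.45 degrees

0.45 degrees


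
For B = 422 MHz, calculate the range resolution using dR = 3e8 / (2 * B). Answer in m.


dR = 3e8 / (2 * 422000000.0) = 0.36 m

0.36 m


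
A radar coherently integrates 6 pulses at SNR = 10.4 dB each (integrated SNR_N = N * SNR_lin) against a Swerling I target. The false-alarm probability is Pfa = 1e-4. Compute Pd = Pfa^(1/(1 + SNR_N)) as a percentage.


SNR_lin = 10^(10.4/10) = 10.96478
SNR_N = 6 * 10.96478 = 65.78868
1/(1 + SNR_N) = 1/66.78868 = 0.0149726
Pd = (1e-4)^0.0149726 = 0.87118
Pd = 87.1%

87.1%


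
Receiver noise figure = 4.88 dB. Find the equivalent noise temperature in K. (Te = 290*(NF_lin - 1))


NF_lin = 10^(4.88/10) = 3.076097
Te = 290 * (3.076097 - 1) = 602.1 K

602.1 K


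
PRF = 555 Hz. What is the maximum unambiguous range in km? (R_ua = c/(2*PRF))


R_ua = 3e8 / (2 * 555) = 270270.3 m = 270.3 km

270.3 km


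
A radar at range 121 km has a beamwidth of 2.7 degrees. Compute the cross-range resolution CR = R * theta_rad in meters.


BW_rad = 0.04712389
CR = 121000 * 0.04712389 = 5702.0 m

5702.0 m


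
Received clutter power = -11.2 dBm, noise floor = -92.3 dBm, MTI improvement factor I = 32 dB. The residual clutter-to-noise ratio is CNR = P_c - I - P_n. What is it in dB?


CNR = -11.2 - 32 - (-92.3) = 49.1 dB

49.1 dB


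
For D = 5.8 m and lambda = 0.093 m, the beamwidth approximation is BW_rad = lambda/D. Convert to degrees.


BW_rad = 0.093 / 5.8 = 0.016034
BW_deg = 0.92 degrees

0.92 degrees


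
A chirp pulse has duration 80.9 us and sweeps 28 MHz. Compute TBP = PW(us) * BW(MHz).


TBP = 80.9 * 28 = 2265.2

2265.2


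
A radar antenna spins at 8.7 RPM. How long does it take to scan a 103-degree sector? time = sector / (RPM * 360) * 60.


t = 103 / (8.7 * 360) * 60 = 1.97 s

1.97 s


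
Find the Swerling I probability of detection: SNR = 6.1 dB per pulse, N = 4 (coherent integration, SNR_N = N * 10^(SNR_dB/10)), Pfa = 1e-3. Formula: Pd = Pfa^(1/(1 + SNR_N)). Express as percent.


SNR_lin = 10^(6.1/10) = 4.0738
SNR_N = 4 * 4.0738 = 16.2952
1/(1 + SNR_N) = 1/17.2952 = 0.0578195
Pd = (1e-3)^0.0578195 = 0.67072
Pd = 67.1%

67.1%


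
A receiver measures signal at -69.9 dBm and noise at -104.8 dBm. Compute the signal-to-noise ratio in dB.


SNR = -69.9 - (-104.8) = 34.9 dB

34.9 dB


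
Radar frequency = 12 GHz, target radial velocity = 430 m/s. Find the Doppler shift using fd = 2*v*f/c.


fd = 2 * 430 * 12000000000.0 / 3e8 = 34400.0 Hz

34400.0 Hz


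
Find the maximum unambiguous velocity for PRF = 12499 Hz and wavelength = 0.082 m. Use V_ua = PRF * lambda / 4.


V_ua = 12499 * 0.082 / 4 = 256.2 m/s

256.2 m/s


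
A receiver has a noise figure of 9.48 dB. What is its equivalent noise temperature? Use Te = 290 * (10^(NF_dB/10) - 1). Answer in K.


NF_lin = 10^(9.48/10) = 8.87156
Te = 290 * (8.87156 - 1) = 2282.8 K

2282.8 K


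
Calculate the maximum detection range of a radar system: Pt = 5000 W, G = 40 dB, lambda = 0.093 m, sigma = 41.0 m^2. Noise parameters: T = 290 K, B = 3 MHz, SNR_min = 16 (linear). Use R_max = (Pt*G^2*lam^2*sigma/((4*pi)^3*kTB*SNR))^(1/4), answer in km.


G_lin = 10^(40/10) = 10000.0
R^4 = 5000 * 10000.0^2 * 0.093^2 * 41.0 / ((4*pi)^3 * 1.38e-23 * 290 * 3000000.0 * 16)
R^4 = 4.65127e20 m^4
R_max = (4.65127e20)^(1/4) = 146856.4 m = 146.9 km

146.9 km


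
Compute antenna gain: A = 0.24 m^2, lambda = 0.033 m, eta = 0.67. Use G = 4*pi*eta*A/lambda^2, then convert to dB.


G_linear = 4*pi*0.67*0.24/0.033^2 = 1855.53
G_dB = 10*log10(1855.53) = 32.7 dB

32.7 dB


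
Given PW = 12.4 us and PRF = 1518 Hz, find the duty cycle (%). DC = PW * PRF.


DC = 12.4e-6 * 1518 * 100 = 1.88%

1.88%


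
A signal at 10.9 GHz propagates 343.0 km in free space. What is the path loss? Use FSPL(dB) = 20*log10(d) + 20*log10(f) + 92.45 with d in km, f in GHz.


20*log10(343.0) = 50.71
20*log10(10.9) = 20.75
FSPL = 163.9 dB

163.9 dB


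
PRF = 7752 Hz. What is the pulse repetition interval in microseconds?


PRI = 1/7752 = 0.000128999 s = 129.0 us

129.0 us


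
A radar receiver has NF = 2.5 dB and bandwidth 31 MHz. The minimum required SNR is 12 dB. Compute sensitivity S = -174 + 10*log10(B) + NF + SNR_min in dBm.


10*log10(31000000.0) = 74.91
S = -174 + 74.91 + 2.5 + 12 = -84.6 dBm

-84.6 dBm


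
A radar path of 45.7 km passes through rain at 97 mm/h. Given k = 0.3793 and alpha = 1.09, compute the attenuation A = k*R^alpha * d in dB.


gamma = 0.3793 * 97^1.09 = 55.534649 dB/km
A = 55.534649 * 45.7 = 2537.93 dB

2537.93 dB


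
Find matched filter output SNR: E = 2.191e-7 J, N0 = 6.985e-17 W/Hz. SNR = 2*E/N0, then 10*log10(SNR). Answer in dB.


SNR_lin = 2 * 2.191e-7 / 6.985e-17 = 6.273e9
SNR_dB = 10*log10(6.273e9) = 98.0 dB

98.0 dB


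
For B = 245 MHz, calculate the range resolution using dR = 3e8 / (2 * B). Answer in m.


dR = 3e8 / (2 * 245000000.0) = 0.61 m

0.61 m


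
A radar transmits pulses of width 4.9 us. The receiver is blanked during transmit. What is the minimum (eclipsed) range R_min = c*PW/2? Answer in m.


R_min = 3e8 * 4.9e-6 / 2 = 735.0 m

735.0 m


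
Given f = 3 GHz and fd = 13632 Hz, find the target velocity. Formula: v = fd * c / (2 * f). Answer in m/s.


v = 13632 * 3e8 / (2 * 3000000000.0) = 681.6 m/s

681.6 m/s


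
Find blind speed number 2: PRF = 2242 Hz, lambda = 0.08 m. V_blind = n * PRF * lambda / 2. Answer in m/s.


V_blind = 2 * 2242 * 0.08 / 2 = 179.4 m/s

179.4 m/s


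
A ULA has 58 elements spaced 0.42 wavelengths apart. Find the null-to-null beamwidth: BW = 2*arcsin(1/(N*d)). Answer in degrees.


1/(N*d) = 1/(58*0.42) = 0.041051
BW = 2*arcsin(0.041051) = 4.7 degrees

4.7 degrees


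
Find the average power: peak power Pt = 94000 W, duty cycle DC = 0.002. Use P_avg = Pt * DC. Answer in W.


P_avg = 94000 * 0.002 = 188.0 W

188.0 W


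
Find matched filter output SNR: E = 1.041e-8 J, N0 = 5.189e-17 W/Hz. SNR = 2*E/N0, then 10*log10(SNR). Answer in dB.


SNR_lin = 2 * 1.041e-8 / 5.189e-17 = 4.012e8
SNR_dB = 10*log10(4.012e8) = 86.0 dB

86.0 dB


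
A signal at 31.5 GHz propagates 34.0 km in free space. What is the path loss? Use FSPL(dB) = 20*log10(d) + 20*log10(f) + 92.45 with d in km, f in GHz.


20*log10(34.0) = 30.63
20*log10(31.5) = 29.97
FSPL = 153.0 dB

153.0 dB


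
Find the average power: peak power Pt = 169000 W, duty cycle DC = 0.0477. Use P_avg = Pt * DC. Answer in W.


P_avg = 169000 * 0.0477 = 8061.3 W

8061.3 W


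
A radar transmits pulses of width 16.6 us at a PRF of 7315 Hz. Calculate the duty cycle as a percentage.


DC = 16.6e-6 * 7315 * 100 = 12.14%

12.14%


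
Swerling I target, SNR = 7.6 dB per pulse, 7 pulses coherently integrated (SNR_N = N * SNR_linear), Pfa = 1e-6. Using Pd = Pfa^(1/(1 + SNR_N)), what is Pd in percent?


SNR_lin = 10^(7.6/10) = 5.7544
SNR_N = 7 * 5.7544 = 40.2808
1/(1 + SNR_N) = 1/41.2808 = 0.0242243
Pd = (1e-6)^0.0242243 = 0.71557
Pd = 71.6%

71.6%


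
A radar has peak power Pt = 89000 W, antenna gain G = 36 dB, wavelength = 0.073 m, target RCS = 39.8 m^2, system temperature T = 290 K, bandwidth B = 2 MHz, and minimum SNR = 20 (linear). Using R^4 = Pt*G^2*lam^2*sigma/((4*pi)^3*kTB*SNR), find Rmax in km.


G_lin = 10^(36/10) = 3981.071706
R^4 = 89000 * 3981.071706^2 * 0.073^2 * 39.8 / ((4*pi)^3 * 1.38e-23 * 290 * 2000000.0 * 20)
R^4 = 9.41786e20 m^4
R_max = (9.41786e20)^(1/4) = 175181.4 m = 175.2 km

175.2 km


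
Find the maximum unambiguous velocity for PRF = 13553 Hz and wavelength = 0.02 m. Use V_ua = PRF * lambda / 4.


V_ua = 13553 * 0.02 / 4 = 67.8 m/s

67.8 m/s


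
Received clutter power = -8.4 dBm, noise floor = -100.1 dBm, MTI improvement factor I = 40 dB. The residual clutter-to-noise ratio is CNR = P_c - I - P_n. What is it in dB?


CNR = -8.4 - 40 - (-100.1) = 51.7 dB

51.7 dB


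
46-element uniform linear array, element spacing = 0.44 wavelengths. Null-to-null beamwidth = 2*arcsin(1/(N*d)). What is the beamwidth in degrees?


1/(N*d) = 1/(46*0.44) = 0.049407
BW = 2*arcsin(0.049407) = 5.7 degrees

5.7 degrees


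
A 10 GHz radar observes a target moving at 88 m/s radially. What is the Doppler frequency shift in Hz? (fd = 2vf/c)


fd = 2 * 88 * 10000000000.0 / 3e8 = 5866.7 Hz

5866.7 Hz


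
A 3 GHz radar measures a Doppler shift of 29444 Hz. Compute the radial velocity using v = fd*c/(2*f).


v = 29444 * 3e8 / (2 * 3000000000.0) = 1472.2 m/s

1472.2 m/s


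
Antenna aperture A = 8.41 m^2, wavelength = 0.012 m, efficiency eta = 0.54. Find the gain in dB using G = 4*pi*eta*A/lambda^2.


G_linear = 4*pi*0.54*8.41/0.012^2 = 396311.91
G_dB = 10*log10(396311.91) = 56.0 dB

56.0 dB


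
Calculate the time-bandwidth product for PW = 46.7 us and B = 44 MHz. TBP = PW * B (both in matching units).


TBP = 46.7 * 44 = 2054.8

2054.8


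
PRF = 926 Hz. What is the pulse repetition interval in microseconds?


PRI = 1/926 = 0.0010799136 s = 1079.9 us

1079.9 us


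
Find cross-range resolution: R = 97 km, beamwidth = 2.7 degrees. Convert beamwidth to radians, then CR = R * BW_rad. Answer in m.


BW_rad = 0.04712389
CR = 97000 * 0.04712389 = 4571.0 m

4571.0 m


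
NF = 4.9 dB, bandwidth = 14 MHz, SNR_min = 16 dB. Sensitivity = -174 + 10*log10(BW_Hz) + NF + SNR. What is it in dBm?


10*log10(14000000.0) = 71.46
S = -174 + 71.46 + 4.9 + 16 = -81.6 dBm

-81.6 dBm


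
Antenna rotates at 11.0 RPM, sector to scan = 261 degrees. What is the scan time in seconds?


t = 261 / (11.0 * 360) * 60 = 3.95 s

3.95 s


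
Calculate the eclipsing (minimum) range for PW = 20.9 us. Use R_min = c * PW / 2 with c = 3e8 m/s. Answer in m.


R_min = 3e8 * 20.9e-6 / 2 = 3135.0 m

3135.0 m


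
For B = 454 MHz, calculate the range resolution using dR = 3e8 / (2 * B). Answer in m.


dR = 3e8 / (2 * 454000000.0) = 0.33 m

0.33 m


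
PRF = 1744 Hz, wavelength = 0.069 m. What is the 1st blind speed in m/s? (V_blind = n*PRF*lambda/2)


V_blind = 1 * 1744 * 0.069 / 2 = 60.2 m/s

60.2 m/s


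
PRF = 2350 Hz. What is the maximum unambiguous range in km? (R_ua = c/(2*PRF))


R_ua = 3e8 / (2 * 2350) = 63829.8 m = 63.8 km

63.8 km


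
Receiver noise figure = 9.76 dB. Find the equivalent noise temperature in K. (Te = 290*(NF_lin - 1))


NF_lin = 10^(9.76/10) = 9.462372
Te = 290 * (9.462372 - 1) = 2454.1 K

2454.1 K


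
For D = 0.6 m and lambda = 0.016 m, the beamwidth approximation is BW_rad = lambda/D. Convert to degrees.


BW_rad = 0.016 / 0.6 = 0.026667
BW_deg = 1.53 degrees

1.53 degrees


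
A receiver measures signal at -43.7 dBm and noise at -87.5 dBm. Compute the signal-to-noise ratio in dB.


SNR = -43.7 - (-87.5) = 43.8 dB

43.8 dB


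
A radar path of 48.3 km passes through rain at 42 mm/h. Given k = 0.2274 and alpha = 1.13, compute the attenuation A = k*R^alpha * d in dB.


gamma = 0.2274 * 42^1.13 = 15.526092 dB/km
A = 15.526092 * 48.3 = 749.91 dB

749.91 dB


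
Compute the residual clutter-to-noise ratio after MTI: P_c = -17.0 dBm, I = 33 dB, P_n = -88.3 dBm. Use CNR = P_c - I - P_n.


CNR = -17.0 - 33 - (-88.3) = 38.3 dB

38.3 dB


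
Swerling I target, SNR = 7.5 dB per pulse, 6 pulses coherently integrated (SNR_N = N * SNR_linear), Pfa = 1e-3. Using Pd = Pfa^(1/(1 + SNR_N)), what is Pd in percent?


SNR_lin = 10^(7.5/10) = 5.62341
SNR_N = 6 * 5.62341 = 33.74046
1/(1 + SNR_N) = 1/34.74046 = 0.0287849
Pd = (1e-3)^0.0287849 = 0.81968
Pd = 82.0%

82.0%


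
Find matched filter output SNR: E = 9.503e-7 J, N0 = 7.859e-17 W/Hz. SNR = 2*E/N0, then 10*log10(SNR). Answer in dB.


SNR_lin = 2 * 9.503e-7 / 7.859e-17 = 2.418e10
SNR_dB = 10*log10(2.418e10) = 103.8 dB

103.8 dB


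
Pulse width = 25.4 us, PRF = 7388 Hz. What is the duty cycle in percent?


DC = 25.4e-6 * 7388 * 100 = 18.77%

18.77%


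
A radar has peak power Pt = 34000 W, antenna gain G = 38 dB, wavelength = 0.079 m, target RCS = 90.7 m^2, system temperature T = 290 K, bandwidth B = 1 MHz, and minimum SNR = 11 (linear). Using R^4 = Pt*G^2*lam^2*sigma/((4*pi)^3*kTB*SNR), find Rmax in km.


G_lin = 10^(38/10) = 6309.573445
R^4 = 34000 * 6309.573445^2 * 0.079^2 * 90.7 / ((4*pi)^3 * 1.38e-23 * 290 * 1000000.0 * 11)
R^4 = 8.77084e21 m^4
R_max = (8.77084e21)^(1/4) = 306027.4 m = 306.0 km

306.0 km


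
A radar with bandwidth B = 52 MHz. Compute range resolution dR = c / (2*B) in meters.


dR = 3e8 / (2 * 52000000.0) = 2.88 m

2.88 m


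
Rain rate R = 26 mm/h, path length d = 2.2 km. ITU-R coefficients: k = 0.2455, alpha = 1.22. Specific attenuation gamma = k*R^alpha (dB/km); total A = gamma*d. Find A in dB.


gamma = 0.2455 * 26^1.22 = 13.071306 dB/km
A = 13.071306 * 2.2 = 28.76 dB

28.76 dB


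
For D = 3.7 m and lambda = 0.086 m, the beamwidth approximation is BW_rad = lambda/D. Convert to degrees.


BW_rad = 0.086 / 3.7 = 0.023243
BW_deg = 1.33 degrees

1.33 degrees


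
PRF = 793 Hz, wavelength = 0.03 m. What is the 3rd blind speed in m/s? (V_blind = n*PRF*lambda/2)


V_blind = 3 * 793 * 0.03 / 2 = 35.7 m/s

35.7 m/s


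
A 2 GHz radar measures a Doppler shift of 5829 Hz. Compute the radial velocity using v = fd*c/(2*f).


v = 5829 * 3e8 / (2 * 2000000000.0) = 437.2 m/s

437.2 m/s


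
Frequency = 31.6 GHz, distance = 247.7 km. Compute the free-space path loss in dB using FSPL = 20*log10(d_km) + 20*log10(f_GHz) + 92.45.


20*log10(247.7) = 47.88
20*log10(31.6) = 29.99
FSPL = 170.3 dB

170.3 dB


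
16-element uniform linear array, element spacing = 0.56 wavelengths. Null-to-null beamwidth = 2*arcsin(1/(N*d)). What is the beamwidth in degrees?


1/(N*d) = 1/(16*0.56) = 0.111607
BW = 2*arcsin(0.111607) = 12.8 degrees

12.8 degrees


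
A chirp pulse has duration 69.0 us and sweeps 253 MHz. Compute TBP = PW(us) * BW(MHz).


TBP = 69.0 * 253 = 17457.0

17457.0


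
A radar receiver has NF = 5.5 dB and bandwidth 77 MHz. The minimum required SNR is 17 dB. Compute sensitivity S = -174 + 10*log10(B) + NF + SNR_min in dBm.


10*log10(77000000.0) = 78.86
S = -174 + 78.86 + 5.5 + 17 = -72.6 dBm

-72.6 dBm


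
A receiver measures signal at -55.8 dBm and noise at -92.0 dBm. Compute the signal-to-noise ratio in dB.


SNR = -55.8 - (-92.0) = 36.2 dB

36.2 dB


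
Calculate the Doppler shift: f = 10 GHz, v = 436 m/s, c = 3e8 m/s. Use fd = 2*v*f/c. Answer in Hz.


fd = 2 * 436 * 10000000000.0 / 3e8 = 29066.7 Hz

29066.7 Hz


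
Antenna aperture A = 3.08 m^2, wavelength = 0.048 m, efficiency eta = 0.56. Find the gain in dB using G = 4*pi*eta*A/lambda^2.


G_linear = 4*pi*0.56*3.08/0.048^2 = 9407.32
G_dB = 10*log10(9407.32) = 39.7 dB

39.7 dB


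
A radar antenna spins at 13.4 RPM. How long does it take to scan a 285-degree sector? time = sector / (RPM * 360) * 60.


t = 285 / (13.4 * 360) * 60 = 3.54 s

3.54 s


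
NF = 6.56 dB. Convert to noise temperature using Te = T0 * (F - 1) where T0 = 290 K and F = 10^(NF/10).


NF_lin = 10^(6.56/10) = 4.528976
Te = 290 * (4.528976 - 1) = 1023.4 K

1023.4 K


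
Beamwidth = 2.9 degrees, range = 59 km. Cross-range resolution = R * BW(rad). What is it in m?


BW_rad = 0.050614548
CR = 59000 * 0.050614548 = 2986.3 m

2986.3 m


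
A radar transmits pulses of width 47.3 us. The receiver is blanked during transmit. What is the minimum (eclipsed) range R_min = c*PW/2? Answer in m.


R_min = 3e8 * 47.3e-6 / 2 = 7095.0 m

7095.0 m


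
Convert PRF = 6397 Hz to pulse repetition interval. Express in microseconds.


PRI = 1/6397 = 0.0001563233 s = 156.3 us

156.3 us


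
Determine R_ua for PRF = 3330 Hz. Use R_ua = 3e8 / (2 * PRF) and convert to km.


R_ua = 3e8 / (2 * 3330) = 45045.0 m = 45.0 km

45.0 km


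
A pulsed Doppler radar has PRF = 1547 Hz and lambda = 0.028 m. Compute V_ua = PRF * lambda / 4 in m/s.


V_ua = 1547 * 0.028 / 4 = 10.8 m/s

10.8 m/s


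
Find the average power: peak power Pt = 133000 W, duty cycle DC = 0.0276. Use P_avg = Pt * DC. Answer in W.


P_avg = 133000 * 0.0276 = 3670.8 W

3670.8 W


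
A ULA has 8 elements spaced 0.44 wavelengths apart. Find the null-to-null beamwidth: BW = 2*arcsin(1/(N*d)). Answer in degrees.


1/(N*d) = 1/(8*0.44) = 0.284091
BW = 2*arcsin(0.284091) = 33.0 degrees

33.0 degrees


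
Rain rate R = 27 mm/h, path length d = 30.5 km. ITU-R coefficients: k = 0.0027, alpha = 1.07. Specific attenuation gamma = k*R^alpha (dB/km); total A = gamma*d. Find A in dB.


gamma = 0.0027 * 27^1.07 = 0.091817 dB/km
A = 0.091817 * 30.5 = 2.8 dB

2.8 dB


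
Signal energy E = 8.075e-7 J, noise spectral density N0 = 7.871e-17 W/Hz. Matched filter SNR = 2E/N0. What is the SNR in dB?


SNR_lin = 2 * 8.075e-7 / 7.871e-17 = 2.052e10
SNR_dB = 10*log10(2.052e10) = 103.1 dB

103.1 dB


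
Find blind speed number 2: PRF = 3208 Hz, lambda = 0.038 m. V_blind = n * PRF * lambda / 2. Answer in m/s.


V_blind = 2 * 3208 * 0.038 / 2 = 121.9 m/s

121.9 m/s


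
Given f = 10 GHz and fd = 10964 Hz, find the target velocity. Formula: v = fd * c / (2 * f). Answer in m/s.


v = 10964 * 3e8 / (2 * 10000000000.0) = 164.5 m/s

164.5 m/s


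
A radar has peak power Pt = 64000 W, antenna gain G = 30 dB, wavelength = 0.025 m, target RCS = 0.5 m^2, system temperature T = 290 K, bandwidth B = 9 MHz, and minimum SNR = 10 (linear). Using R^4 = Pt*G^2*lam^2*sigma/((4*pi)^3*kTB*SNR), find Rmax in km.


G_lin = 10^(30/10) = 1000.0
R^4 = 64000 * 1000.0^2 * 0.025^2 * 0.5 / ((4*pi)^3 * 1.38e-23 * 290 * 9000000.0 * 10)
R^4 = 2.79821e16 m^4
R_max = (2.79821e16)^(1/4) = 12933.6 m = 12.9 km

12.9 km


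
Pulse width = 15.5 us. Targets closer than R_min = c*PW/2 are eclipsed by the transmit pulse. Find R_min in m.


R_min = 3e8 * 15.5e-6 / 2 = 2325.0 m

2325.0 m


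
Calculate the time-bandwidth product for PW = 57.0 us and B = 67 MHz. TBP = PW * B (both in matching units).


TBP = 57.0 * 67 = 3819.0

3819.0


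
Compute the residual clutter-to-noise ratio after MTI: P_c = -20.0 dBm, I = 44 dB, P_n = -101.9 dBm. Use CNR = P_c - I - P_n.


CNR = -20.0 - 44 - (-101.9) = 37.9 dB

37.9 dB


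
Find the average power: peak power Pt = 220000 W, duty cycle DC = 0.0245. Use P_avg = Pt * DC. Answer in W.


P_avg = 220000 * 0.0245 = 5390.0 W

5390.0 W


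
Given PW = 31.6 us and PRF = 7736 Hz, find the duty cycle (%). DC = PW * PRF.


DC = 31.6e-6 * 7736 * 100 = 24.45%

24.45%


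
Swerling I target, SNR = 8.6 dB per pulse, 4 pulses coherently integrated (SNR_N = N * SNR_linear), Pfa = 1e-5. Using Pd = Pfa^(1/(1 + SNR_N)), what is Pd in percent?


SNR_lin = 10^(8.6/10) = 7.24436
SNR_N = 4 * 7.24436 = 28.97744
1/(1 + SNR_N) = 1/29.97744 = 0.0333584
Pd = (1e-5)^0.0333584 = 0.6811
Pd = 68.1%

68.1%


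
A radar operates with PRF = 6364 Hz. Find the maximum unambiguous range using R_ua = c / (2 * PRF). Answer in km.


R_ua = 3e8 / (2 * 6364) = 23570.1 m = 23.6 km

23.6 km


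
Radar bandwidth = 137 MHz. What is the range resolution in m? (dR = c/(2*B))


dR = 3e8 / (2 * 137000000.0) = 1.09 m

1.09 m


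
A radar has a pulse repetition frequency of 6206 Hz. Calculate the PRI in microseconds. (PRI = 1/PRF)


PRI = 1/6206 = 0.0001611344 s = 161.1 us

161.1 us


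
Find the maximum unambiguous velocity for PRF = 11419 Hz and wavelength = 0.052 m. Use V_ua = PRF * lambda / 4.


V_ua = 11419 * 0.052 / 4 = 148.4 m/s

148.4 m/s


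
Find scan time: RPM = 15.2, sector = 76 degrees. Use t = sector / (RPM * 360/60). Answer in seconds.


t = 76 / (15.2 * 360) * 60 = 0.83 s

0.83 s


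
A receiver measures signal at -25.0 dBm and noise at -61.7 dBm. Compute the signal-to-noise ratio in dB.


SNR = -25.0 - (-61.7) = 36.7 dB

36.7 dB


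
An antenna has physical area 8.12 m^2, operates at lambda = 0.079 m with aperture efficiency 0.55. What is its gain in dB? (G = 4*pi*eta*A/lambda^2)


G_linear = 4*pi*0.55*8.12/0.079^2 = 8992.37
G_dB = 10*log10(8992.37) = 39.5 dB

39.5 dB


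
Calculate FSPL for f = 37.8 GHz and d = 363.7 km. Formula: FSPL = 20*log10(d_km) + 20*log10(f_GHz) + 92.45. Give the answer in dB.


20*log10(363.7) = 51.21
20*log10(37.8) = 31.55
FSPL = 175.2 dB

175.2 dB


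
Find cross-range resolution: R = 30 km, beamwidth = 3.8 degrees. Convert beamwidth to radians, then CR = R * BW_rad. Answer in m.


BW_rad = 0.066322512
CR = 30000 * 0.066322512 = 1989.7 m

1989.7 m


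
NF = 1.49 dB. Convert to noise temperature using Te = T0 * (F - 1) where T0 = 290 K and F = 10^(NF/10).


NF_lin = 10^(1.49/10) = 1.409289
Te = 290 * (1.409289 - 1) = 118.7 K

118.7 K


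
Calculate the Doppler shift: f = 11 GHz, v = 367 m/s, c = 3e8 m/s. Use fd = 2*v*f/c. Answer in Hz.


fd = 2 * 367 * 11000000000.0 / 3e8 = 26913.3 Hz

26913.3 Hz


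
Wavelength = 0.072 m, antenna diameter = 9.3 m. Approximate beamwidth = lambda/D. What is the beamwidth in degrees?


BW_rad = 0.072 / 9.3 = 0.007742
BW_deg = 0.44 degrees

0.44 degrees


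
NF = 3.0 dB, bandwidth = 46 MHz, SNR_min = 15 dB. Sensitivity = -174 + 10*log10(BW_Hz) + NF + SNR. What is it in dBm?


10*log10(46000000.0) = 76.63
S = -174 + 76.63 + 3.0 + 15 = -79.4 dBm

-79.4 dBm


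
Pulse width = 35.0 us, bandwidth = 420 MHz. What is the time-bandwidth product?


TBP = 35.0 * 420 = 14700.0

14700.0


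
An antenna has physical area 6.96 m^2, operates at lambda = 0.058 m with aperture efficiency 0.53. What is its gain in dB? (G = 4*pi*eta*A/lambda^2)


G_linear = 4*pi*0.53*6.96/0.058^2 = 13779.68
G_dB = 10*log10(13779.68) = 41.4 dB

41.4 dB


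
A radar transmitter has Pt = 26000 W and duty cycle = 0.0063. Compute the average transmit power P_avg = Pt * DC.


P_avg = 26000 * 0.0063 = 163.8 W

163.8 W


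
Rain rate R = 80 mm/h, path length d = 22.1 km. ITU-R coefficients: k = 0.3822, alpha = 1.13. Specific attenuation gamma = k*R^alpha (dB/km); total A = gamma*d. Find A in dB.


gamma = 0.3822 * 80^1.13 = 54.048341 dB/km
A = 54.048341 * 22.1 = 1194.47 dB

1194.47 dB


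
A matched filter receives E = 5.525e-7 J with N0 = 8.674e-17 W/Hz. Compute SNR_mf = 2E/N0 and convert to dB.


SNR_lin = 2 * 5.525e-7 / 8.674e-17 = 1.274e10
SNR_dB = 10*log10(1.274e10) = 101.1 dB

101.1 dB


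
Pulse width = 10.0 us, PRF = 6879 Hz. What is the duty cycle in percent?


DC = 10.0e-6 * 6879 * 100 = 6.88%

6.88%


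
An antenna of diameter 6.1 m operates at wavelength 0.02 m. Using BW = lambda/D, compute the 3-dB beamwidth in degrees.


BW_rad = 0.02 / 6.1 = 0.003279
BW_deg = 0.19 degrees

0.19 degrees


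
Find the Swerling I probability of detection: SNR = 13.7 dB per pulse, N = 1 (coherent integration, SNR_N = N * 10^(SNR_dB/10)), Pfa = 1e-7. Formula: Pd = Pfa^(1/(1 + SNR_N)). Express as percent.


SNR_lin = 10^(13.7/10) = 23.44229
SNR_N = 1 * 23.44229 = 23.44229
1/(1 + SNR_N) = 1/24.44229 = 0.0409127
Pd = (1e-7)^0.0409127 = 0.51714
Pd = 51.7%

51.7%


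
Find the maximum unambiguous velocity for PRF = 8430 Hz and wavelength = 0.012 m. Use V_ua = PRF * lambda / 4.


V_ua = 8430 * 0.012 / 4 = 25.3 m/s

25.3 m/s


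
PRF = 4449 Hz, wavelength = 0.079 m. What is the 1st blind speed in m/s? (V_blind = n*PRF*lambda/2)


V_blind = 1 * 4449 * 0.079 / 2 = 175.7 m/s

175.7 m/s


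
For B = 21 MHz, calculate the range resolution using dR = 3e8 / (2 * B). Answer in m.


dR = 3e8 / (2 * 21000000.0) = 7.14 m

7.14 m


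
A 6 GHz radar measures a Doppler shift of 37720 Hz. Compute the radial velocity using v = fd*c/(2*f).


v = 37720 * 3e8 / (2 * 6000000000.0) = 943.0 m/s

943.0 m/s


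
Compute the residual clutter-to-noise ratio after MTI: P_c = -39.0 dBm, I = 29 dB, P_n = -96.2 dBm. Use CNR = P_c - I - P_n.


CNR = -39.0 - 29 - (-96.2) = 28.2 dB

28.2 dB


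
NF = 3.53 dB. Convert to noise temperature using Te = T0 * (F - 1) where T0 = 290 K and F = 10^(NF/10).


NF_lin = 10^(3.53/10) = 2.254239
Te = 290 * (2.254239 - 1) = 363.7 K

363.7 K


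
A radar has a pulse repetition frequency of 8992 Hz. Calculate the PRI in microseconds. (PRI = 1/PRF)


PRI = 1/8992 = 0.00011121 s = 111.2 us

111.2 us


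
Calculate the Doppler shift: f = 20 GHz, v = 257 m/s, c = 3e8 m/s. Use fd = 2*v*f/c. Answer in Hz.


fd = 2 * 257 * 20000000000.0 / 3e8 = 34266.7 Hz

34266.7 Hz


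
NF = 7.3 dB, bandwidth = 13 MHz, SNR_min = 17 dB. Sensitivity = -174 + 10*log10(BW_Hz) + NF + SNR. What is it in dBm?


10*log10(13000000.0) = 71.14
S = -174 + 71.14 + 7.3 + 17 = -78.6 dBm

-78.6 dBm


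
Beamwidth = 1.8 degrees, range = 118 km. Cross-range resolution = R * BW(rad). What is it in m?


BW_rad = 0.031415927
CR = 118000 * 0.031415927 = 3707.1 m

3707.1 m


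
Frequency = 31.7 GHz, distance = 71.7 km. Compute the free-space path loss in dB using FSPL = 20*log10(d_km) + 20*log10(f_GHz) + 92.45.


20*log10(71.7) = 37.11
20*log10(31.7) = 30.02
FSPL = 159.6 dB

159.6 dB


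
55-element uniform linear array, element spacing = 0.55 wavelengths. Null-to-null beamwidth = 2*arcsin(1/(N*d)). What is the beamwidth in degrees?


1/(N*d) = 1/(55*0.55) = 0.033058
BW = 2*arcsin(0.033058) = 3.8 degrees

3.8 degrees


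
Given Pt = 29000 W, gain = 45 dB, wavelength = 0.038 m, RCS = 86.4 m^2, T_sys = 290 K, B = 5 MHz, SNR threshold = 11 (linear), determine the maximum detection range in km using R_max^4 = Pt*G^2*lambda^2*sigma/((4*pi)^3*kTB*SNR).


G_lin = 10^(45/10) = 31622.776602
R^4 = 29000 * 31622.776602^2 * 0.038^2 * 86.4 / ((4*pi)^3 * 1.38e-23 * 290 * 5000000.0 * 11)
R^4 = 8.28342e21 m^4
R_max = (8.28342e21)^(1/4) = 301684.1 m = 301.7 km

301.7 km


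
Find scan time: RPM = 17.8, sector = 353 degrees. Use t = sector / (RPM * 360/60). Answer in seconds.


t = 353 / (17.8 * 360) * 60 = 3.31 s

3.31 s


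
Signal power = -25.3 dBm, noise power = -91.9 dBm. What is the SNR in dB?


SNR = -25.3 - (-91.9) = 66.6 dB

66.6 dB


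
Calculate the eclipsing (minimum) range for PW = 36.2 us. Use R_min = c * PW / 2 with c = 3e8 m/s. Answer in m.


R_min = 3e8 * 36.2e-6 / 2 = 5430.0 m

5430.0 m


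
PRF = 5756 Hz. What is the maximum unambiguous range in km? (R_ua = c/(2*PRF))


R_ua = 3e8 / (2 * 5756) = 26059.8 m = 26.1 km

26.1 km


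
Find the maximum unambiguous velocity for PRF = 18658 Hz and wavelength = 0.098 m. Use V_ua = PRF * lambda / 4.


V_ua = 18658 * 0.098 / 4 = 457.1 m/s

457.1 m/s


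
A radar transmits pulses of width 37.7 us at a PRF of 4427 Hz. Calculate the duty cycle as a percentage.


DC = 37.7e-6 * 4427 * 100 = 16.69%

16.69%


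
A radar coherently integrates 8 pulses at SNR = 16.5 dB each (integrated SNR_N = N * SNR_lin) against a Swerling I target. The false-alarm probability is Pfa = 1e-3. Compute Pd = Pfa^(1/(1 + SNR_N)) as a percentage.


SNR_lin = 10^(16.5/10) = 44.66836
SNR_N = 8 * 44.66836 = 357.34688
1/(1 + SNR_N) = 1/358.34688 = 0.0027906
Pd = (1e-3)^0.0027906 = 0.98091
Pd = 98.1%

98.1%


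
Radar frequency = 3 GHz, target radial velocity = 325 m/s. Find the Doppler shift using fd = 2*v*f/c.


fd = 2 * 325 * 3000000000.0 / 3e8 = 6500.0 Hz

6500.0 Hz


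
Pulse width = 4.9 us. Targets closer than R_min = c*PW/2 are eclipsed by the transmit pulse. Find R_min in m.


R_min = 3e8 * 4.9e-6 / 2 = 735.0 m

735.0 m


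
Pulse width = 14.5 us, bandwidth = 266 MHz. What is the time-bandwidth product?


TBP = 14.5 * 266 = 3857.0

3857.0


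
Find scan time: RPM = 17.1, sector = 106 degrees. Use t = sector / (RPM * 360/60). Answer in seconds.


t = 106 / (17.1 * 360) * 60 = 1.03 s

1.03 s


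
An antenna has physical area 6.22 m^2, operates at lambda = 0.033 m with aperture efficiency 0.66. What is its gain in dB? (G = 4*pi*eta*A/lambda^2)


G_linear = 4*pi*0.66*6.22/0.033^2 = 47371.41
G_dB = 10*log10(47371.41) = 46.8 dB

46.8 dB


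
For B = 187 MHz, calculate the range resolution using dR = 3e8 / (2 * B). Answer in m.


dR = 3e8 / (2 * 187000000.0) = 0.8 m

0.8 m


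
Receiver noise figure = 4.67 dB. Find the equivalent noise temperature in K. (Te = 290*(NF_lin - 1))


NF_lin = 10^(4.67/10) = 2.930893
Te = 290 * (2.930893 - 1) = 560.0 K

560.0 K


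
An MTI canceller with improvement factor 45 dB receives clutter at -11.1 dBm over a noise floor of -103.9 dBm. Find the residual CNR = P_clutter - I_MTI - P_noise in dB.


CNR = -11.1 - 45 - (-103.9) = 47.8 dB

47.8 dB


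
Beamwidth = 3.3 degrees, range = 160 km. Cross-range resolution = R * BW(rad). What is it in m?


BW_rad = 0.057595865
CR = 160000 * 0.057595865 = 9215.3 m

9215.3 m


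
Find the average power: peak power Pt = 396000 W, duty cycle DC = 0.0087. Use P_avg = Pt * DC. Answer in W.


P_avg = 396000 * 0.0087 = 3445.2 W

3445.2 W


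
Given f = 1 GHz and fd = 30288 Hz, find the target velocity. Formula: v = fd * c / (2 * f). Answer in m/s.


v = 30288 * 3e8 / (2 * 1000000000.0) = 4543.2 m/s

4543.2 m/s


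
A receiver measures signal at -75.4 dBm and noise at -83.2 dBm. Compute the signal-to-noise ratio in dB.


SNR = -75.4 - (-83.2) = 7.8 dB

7.8 dB


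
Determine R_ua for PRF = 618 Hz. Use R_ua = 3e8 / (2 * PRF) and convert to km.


R_ua = 3e8 / (2 * 618) = 242718.4 m = 242.7 km

242.7 km


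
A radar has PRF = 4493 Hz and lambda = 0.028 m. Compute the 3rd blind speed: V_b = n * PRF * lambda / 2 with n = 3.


V_blind = 3 * 4493 * 0.028 / 2 = 188.7 m/s

188.7 m/s


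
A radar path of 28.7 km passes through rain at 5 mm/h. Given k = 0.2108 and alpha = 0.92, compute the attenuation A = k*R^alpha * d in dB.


gamma = 0.2108 * 5^0.92 = 0.926666 dB/km
A = 0.926666 * 28.7 = 26.6 dB

26.6 dB


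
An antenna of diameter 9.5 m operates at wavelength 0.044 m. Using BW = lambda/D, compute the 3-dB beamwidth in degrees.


BW_rad = 0.044 / 9.5 = 0.004632
BW_deg = 0.27 degrees

0.27 degrees


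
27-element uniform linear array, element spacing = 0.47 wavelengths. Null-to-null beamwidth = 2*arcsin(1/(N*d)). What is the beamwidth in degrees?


1/(N*d) = 1/(27*0.47) = 0.078802
BW = 2*arcsin(0.078802) = 9.0 degrees

9.0 degrees


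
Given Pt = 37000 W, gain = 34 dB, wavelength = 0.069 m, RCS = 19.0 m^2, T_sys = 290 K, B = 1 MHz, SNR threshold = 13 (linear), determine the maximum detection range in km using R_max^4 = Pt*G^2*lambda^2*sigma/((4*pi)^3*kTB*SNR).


G_lin = 10^(34/10) = 2511.886432
R^4 = 37000 * 2511.886432^2 * 0.069^2 * 19.0 / ((4*pi)^3 * 1.38e-23 * 290 * 1000000.0 * 13)
R^4 = 2.04552e20 m^4
R_max = (2.04552e20)^(1/4) = 119591.7 m = 119.6 km

119.6 km


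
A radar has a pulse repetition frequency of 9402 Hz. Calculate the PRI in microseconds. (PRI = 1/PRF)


PRI = 1/9402 = 0.0001063603 s = 106.4 us

106.4 us


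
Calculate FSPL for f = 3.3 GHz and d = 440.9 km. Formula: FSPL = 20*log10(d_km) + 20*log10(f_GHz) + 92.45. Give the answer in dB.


20*log10(440.9) = 52.89
20*log10(3.3) = 10.37
FSPL = 155.7 dB

155.7 dB


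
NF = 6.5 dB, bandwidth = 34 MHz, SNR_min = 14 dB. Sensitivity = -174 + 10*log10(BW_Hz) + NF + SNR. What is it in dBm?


10*log10(34000000.0) = 75.31
S = -174 + 75.31 + 6.5 + 14 = -78.2 dBm

-78.2 dBm


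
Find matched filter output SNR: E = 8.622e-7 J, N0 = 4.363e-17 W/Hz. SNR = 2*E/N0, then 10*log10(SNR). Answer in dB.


SNR_lin = 2 * 8.622e-7 / 4.363e-17 = 3.952e10
SNR_dB = 10*log10(3.952e10) = 106.0 dB

106.0 dB


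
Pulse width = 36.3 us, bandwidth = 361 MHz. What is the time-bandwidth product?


TBP = 36.3 * 361 = 13104.3

13104.3


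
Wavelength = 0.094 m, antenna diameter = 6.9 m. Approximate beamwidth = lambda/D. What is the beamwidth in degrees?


BW_rad = 0.094 / 6.9 = 0.013623
BW_deg = 0.78 degrees

0.78 degrees


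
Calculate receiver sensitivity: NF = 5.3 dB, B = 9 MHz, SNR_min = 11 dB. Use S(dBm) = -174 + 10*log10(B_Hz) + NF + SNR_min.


10*log10(9000000.0) = 69.54
S = -174 + 69.54 + 5.3 + 11 = -88.2 dBm

-88.2 dBm


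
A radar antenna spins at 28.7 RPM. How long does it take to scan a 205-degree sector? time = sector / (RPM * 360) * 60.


t = 205 / (28.7 * 360) * 60 = 1.19 s

1.19 s


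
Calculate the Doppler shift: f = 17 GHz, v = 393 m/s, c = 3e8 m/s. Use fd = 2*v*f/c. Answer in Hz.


fd = 2 * 393 * 17000000000.0 / 3e8 = 44540.0 Hz

44540.0 Hz


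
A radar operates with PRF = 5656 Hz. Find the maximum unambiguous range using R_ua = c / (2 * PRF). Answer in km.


R_ua = 3e8 / (2 * 5656) = 26520.5 m = 26.5 km

26.5 km


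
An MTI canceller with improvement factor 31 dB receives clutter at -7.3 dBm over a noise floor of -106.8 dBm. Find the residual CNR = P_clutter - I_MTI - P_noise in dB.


CNR = -7.3 - 31 - (-106.8) = 68.5 dB

68.5 dB


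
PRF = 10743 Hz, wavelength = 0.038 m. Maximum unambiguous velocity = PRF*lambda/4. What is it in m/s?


V_ua = 10743 * 0.038 / 4 = 102.1 m/s

102.1 m/s


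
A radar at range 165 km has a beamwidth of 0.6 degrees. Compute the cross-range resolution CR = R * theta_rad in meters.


BW_rad = 0.010471976
CR = 165000 * 0.010471976 = 1727.9 m

1727.9 m


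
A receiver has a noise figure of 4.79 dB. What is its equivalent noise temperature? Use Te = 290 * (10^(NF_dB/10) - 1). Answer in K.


NF_lin = 10^(4.79/10) = 3.013006
Te = 290 * (3.013006 - 1) = 583.8 K

583.8 K


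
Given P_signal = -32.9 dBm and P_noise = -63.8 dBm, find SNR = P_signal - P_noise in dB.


SNR = -32.9 - (-63.8) = 30.9 dB

30.9 dB


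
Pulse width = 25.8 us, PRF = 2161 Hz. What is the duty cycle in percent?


DC = 25.8e-6 * 2161 * 100 = 5.58%

5.58%


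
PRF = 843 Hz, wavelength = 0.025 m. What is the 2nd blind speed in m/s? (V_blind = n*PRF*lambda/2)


V_blind = 2 * 843 * 0.025 / 2 = 21.1 m/s

21.1 m/s


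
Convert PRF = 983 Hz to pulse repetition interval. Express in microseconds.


PRI = 1/983 = 0.001017294 s = 1017.3 us

1017.3 us


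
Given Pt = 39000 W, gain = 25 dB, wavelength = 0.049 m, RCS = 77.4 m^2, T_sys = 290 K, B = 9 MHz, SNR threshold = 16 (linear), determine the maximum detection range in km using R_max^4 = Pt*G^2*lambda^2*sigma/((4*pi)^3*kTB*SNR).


G_lin = 10^(25/10) = 316.227766
R^4 = 39000 * 316.227766^2 * 0.049^2 * 77.4 / ((4*pi)^3 * 1.38e-23 * 290 * 9000000.0 * 16)
R^4 = 6.33765e17 m^4
R_max = (6.33765e17)^(1/4) = 28215.1 m = 28.2 km

28.2 km


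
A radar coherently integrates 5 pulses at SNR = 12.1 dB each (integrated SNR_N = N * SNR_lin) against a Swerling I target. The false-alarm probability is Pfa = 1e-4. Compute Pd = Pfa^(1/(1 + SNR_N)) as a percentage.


SNR_lin = 10^(12.1/10) = 16.2181
SNR_N = 5 * 16.2181 = 81.0905
1/(1 + SNR_N) = 1/82.0905 = 0.0121817
Pd = (1e-4)^0.0121817 = 0.89387
Pd = 89.4%

89.4%


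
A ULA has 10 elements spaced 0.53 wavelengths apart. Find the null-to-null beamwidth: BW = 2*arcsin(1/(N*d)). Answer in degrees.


1/(N*d) = 1/(10*0.53) = 0.188679
BW = 2*arcsin(0.188679) = 21.8 degrees

21.8 degrees


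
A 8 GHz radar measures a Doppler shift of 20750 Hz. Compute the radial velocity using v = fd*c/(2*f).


v = 20750 * 3e8 / (2 * 8000000000.0) = 389.1 m/s

389.1 m/s


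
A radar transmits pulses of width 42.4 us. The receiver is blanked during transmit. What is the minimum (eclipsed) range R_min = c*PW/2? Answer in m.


R_min = 3e8 * 42.4e-6 / 2 = 6360.0 m

6360.0 m


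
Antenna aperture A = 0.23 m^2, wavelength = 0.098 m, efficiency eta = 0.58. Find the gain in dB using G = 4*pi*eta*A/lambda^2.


G_linear = 4*pi*0.58*0.23/0.098^2 = 174.55
G_dB = 10*log10(174.55) = 22.4 dB

22.4 dB


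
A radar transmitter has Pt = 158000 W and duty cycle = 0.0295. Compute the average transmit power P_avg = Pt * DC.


P_avg = 158000 * 0.0295 = 4661.0 W

4661.0 W


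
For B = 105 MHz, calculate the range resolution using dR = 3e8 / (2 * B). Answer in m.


dR = 3e8 / (2 * 105000000.0) = 1.43 m

1.43 m


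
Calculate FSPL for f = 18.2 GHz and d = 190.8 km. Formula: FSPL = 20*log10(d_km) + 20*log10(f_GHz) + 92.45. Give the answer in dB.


20*log10(190.8) = 45.61
20*log10(18.2) = 25.2
FSPL = 163.3 dB

163.3 dB
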